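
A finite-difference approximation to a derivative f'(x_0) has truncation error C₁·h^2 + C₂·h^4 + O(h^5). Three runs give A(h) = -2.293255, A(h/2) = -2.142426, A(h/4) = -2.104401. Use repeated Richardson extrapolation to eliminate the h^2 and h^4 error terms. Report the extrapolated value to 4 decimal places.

First eliminate the h^2 term (factor 2^2 = 4):
  B₁ = (4·(-2.142426) − (-2.293255))/3 = -2.092150
  B₂ = (4·(-2.104401) − (-2.142426))/3 = -2.091726
Then eliminate the h^4 term (factor 2^4 = 16):
  (16·(-2.091726) − (-2.092150))/15 = -2.091698

-2.0917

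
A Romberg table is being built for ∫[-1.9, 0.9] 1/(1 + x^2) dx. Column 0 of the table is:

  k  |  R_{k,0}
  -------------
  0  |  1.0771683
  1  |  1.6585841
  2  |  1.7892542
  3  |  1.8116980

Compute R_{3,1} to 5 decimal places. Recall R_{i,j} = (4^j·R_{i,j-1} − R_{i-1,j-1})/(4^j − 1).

Richardson extrapolation on the trapezoidal column (denominator 4−1=3):
R_{3,1} = 1.8116980 + (1.8116980 − 1.7892542)/3 = 1.8191793

1.81918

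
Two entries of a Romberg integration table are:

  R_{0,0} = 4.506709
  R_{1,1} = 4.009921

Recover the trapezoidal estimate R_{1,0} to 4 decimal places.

From R_{1,1} = (4·R_{1,0} − R_{0,0})/3, solve for R_{1,0}:
4·R_{1,0} = 3·4.009921 + 4.506709 = 16.536472
R_{1,0} = 4.134118

4.1341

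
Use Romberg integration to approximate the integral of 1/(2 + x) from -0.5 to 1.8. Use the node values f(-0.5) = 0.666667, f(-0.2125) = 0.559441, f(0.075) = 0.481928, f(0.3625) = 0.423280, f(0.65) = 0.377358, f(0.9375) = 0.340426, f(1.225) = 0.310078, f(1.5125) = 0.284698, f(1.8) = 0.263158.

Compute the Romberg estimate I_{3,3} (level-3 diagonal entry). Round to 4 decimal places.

I_{0,0} (trapezoid, 1 panel, h=2.3000): 1.069299
I_{1,0} (trapezoid, 2 panels, h=1.1500): 0.968611
I_{2,0} (trapezoid, 4 panels, h=0.5750): 0.939709
I_{3,0} (trapezoid, 8 panels, h=0.2875): 0.932110
I_{1,1} = 0.968611 + (0.968611 − 1.069299)/3 = 0.935048
I_{2,1} = 0.939709 + (0.939709 − 0.968611)/3 = 0.930075
I_{3,1} = 0.932110 + (0.932110 − 0.939709)/3 = 0.929577
I_{2,2} = 0.930075 + (0.930075 − 0.935048)/15 = 0.929743
I_{3,2} = 0.929577 + (0.929577 − 0.930075)/15 = 0.929544
I_{3,3} = 0.929544 + (0.929544 − 0.929743)/63 = 0.929541

0.9295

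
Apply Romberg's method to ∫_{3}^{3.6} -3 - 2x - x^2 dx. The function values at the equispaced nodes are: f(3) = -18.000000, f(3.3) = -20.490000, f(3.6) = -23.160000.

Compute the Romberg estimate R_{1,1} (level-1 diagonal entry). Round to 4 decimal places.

R_{0,0} (trapezoid, 1 panel, h=0.6000): -12.348000
R_{1,0} (trapezoid, 2 panels, h=0.3000): -12.321000
R_{1,1} = -12.321000 + (-12.321000 − (-12.348000))/3 = -12.312000

-12.3120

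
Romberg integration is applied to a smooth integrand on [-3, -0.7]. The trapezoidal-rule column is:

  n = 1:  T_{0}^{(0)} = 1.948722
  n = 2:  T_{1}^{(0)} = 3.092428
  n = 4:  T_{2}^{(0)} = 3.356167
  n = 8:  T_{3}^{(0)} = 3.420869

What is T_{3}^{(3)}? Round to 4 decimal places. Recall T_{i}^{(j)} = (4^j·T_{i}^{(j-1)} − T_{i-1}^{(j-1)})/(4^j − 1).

Richardson extrapolation on the trapezoidal column (denominator 4−1=3):
T_{1}^{(1)} = 3.092428 + (3.092428 − 1.948722)/3 = 3.473663
T_{2}^{(1)} = 3.356167 + (3.356167 − 3.092428)/3 = 3.444080
T_{3}^{(1)} = 3.420869 + (3.420869 − 3.356167)/3 = 3.442436
T_{2}^{(2)} = 3.444080 + (3.444080 − 3.473663)/15 = 3.442108
T_{3}^{(2)} = (16·3.442436 − 3.444080) / 15 = 3.442326
T_{3}^{(3)} = (64·3.442326 − 3.442108) / 63 = 3.442329

3.4423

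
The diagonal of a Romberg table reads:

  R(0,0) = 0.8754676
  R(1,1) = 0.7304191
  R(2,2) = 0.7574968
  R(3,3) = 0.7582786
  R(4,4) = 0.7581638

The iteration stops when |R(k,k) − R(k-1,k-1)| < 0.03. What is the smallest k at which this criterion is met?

k = 2

|R(1,1) − R(0,0)| = 0.1450485 ≥ 0.03
|R(2,2) − R(1,1)| = 0.0270777 < 0.03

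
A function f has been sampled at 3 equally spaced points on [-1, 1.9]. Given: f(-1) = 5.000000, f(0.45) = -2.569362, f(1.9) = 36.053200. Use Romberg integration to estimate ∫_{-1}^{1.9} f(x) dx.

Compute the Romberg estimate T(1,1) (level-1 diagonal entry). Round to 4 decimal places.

T(0,0) (trapezoid, 1 panel, h=2.9000): 59.527140
T(1,0) (trapezoid, 2 panels, h=1.4500): 26.037995
T(1,1) = 26.037995 + (26.037995 − 59.527140)/3 = 14.874947

14.8749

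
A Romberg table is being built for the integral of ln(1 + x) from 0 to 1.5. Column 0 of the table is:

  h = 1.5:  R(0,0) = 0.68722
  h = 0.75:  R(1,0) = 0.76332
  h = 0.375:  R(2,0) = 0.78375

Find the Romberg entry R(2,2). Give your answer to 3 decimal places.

0.791

Richardson extrapolation on the trapezoidal column (denominator 4−1=3):
R(1,1) = (4·0.76332 − 0.68722) / 3 = 0.78869
R(2,1) = 0.78375 + (0.78375 − 0.76332)/3 = 0.79056
R(2,2) = (16·0.79056 − 0.78869) / 15 = 0.79068
(Column j=1 coincides with Simpson's rule on the same nodes.)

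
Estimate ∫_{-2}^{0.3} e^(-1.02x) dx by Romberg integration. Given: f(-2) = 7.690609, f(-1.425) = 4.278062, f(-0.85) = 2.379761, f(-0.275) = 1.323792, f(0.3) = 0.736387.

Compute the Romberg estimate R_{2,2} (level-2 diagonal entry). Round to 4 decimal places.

R_{0,0} (trapezoid, 1 panel, h=2.3000): 9.691045
R_{1,0} (trapezoid, 2 panels, h=1.1500): 7.582248
R_{2,0} (trapezoid, 4 panels, h=0.5750): 7.012190
R_{1,1} = 7.582248 + (7.582248 − 9.691045)/3 = 6.879316
R_{2,1} = 7.012190 + (7.012190 − 7.582248)/3 = 6.822171
R_{2,2} = 6.822171 + (6.822171 − 6.879316)/15 = 6.818361

6.8184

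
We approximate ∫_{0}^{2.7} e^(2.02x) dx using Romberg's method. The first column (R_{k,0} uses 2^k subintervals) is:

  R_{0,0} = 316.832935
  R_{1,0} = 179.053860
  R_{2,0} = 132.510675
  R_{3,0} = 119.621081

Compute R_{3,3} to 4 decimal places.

Richardson extrapolation on the trapezoidal column (denominator 4−1=3):
R_{1,1} = (4·179.053860 − 316.832935) / 3 = 133.127502
R_{2,1} = 132.510675 + (132.510675 − 179.053860)/3 = 116.996280
R_{3,1} = (4·119.621081 − 132.510675) / 3 = 115.324550
R_{2,2} = 116.996280 + (116.996280 − 133.127502)/15 = 115.920865
R_{3,2} = 115.324550 + (115.324550 − 116.996280)/15 = 115.213101
R_{3,3} = (64·115.213101 − 115.920865) / 63 = 115.201867

115.2019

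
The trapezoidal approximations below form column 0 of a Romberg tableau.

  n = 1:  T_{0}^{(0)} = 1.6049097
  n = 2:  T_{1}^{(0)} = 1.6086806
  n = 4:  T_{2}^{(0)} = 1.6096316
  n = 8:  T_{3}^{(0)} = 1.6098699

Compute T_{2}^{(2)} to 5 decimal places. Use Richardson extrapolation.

Richardson extrapolation on the trapezoidal column (denominator 4−1=3):
T_{1}^{(1)} = (4·1.6086806 − 1.6049097) / 3 = 1.6099376
T_{2}^{(1)} = 1.6096316 + (1.6096316 − 1.6086806)/3 = 1.6099486
T_{2}^{(2)} = 1.6099486 + (1.6099486 − 1.6099376)/15 = 1.6099493

1.60995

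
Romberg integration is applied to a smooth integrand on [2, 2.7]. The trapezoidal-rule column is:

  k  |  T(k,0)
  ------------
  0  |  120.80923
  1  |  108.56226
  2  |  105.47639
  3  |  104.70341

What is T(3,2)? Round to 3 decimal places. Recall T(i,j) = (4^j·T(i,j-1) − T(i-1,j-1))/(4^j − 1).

104.446

Richardson extrapolation on the trapezoidal column (denominator 4−1=3):
T(2,1) = (4·105.47639 − 108.56226) / 3 = 104.44777
T(3,1) = 104.70341 + (104.70341 − 105.47639)/3 = 104.44575
T(3,2) = 104.44575 + (104.44575 − 104.44777)/15 = 104.44562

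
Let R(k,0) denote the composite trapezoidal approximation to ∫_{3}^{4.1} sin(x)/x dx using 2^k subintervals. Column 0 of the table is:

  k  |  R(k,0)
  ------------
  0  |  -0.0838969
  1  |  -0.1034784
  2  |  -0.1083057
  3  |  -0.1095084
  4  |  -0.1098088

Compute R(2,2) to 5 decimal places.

-0.10991

Richardson extrapolation on the trapezoidal column (denominator 4−1=3):
R(1,1) = (4·(-0.1034784) − (-0.0838969)) / 3 = -0.1100056
R(2,1) = (4·(-0.1083057) − (-0.1034784)) / 3 = -0.1099148
R(2,2) = (16·(-0.1099148) − (-0.1100056)) / 15 = -0.1099087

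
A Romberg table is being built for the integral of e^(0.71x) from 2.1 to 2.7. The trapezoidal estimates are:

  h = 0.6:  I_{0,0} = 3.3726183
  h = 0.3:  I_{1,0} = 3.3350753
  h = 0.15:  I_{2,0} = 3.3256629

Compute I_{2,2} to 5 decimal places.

I_{1,1} = 3.3350753 + (3.3350753 − 3.3726183)/3 = 3.3225610
I_{2,1} = 3.3256629 + (3.3256629 − 3.3350753)/3 = 3.3225254
I_{2,2} = 3.3225254 + (3.3225254 − 3.3225610)/15 = 3.3225230

3.32252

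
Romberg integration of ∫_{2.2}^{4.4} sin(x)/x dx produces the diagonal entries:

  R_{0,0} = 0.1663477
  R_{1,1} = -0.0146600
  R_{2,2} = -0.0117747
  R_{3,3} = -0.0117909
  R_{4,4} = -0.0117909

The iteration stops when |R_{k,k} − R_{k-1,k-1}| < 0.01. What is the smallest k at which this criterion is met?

|R_{1,1} − R_{0,0}| = 0.1810077 ≥ 0.01
|R_{2,2} − R_{1,1}| = 0.0028853 < 0.01

k = 2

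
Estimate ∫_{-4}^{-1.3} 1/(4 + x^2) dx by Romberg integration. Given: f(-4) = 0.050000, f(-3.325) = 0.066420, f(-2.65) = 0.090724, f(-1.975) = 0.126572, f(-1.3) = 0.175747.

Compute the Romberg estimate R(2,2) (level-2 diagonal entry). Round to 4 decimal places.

0.2653

R(0,0) (trapezoid, 1 panel, h=2.7000): 0.304758
R(1,0) (trapezoid, 2 panels, h=1.3500): 0.274857
R(2,0) (trapezoid, 4 panels, h=0.6750): 0.267698
R(1,1) = 0.274857 + (0.274857 − 0.304758)/3 = 0.264890
R(2,1) = 0.267698 + (0.267698 − 0.274857)/3 = 0.265312
R(2,2) = 0.265312 + (0.265312 − 0.264890)/15 = 0.265340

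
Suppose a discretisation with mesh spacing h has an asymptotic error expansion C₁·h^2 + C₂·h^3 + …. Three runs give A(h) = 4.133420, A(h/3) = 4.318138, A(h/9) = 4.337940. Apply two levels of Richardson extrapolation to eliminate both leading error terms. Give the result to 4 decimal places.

4.3404

First eliminate the h^2 term (factor 3^2 = 9):
  B₁ = (9·4.318138 − 4.133420)/8 = 4.341228
  B₂ = (9·4.337940 − 4.318138)/8 = 4.340415
Then eliminate the h^3 term (factor 3^3 = 27):
  (27·4.340415 − 4.341228)/26 = 4.340384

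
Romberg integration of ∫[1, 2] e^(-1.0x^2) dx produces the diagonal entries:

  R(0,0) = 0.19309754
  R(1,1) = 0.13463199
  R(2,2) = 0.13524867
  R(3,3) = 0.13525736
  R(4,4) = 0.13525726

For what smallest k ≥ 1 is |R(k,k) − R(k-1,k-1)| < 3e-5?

|R(1,1) − R(0,0)| = 0.05846555 ≥ 3e-5
|R(2,2) − R(1,1)| = 0.00061668 ≥ 3e-5
|R(3,3) − R(2,2)| = 0.00000869 < 3e-5

k = 3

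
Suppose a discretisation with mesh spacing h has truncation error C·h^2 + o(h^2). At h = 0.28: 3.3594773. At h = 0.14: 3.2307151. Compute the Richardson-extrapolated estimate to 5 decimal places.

Extrapolated value = (4·A(h/2) − A(h)) / (4 − 1)
= (4·3.2307151 − 3.3594773) / 3
= 9.5633831 / 3 = 3.1877944

3.18779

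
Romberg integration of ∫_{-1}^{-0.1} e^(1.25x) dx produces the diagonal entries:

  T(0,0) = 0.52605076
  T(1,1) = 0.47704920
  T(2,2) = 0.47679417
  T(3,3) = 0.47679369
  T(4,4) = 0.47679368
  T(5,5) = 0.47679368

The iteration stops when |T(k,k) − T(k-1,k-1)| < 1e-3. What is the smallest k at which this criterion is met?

k = 2

|T(1,1) − T(0,0)| = 0.04900156 ≥ 1e-3
|T(2,2) − T(1,1)| = 0.00025503 < 1e-3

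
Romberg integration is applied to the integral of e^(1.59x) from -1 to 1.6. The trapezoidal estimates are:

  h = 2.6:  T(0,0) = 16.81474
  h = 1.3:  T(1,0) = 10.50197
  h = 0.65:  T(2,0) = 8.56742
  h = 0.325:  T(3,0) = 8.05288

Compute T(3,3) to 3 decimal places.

7.878

Richardson extrapolation on the trapezoidal column (denominator 4−1=3):
T(1,1) = 10.50197 + (10.50197 − 16.81474)/3 = 8.39771
T(2,1) = 8.56742 + (8.56742 − 10.50197)/3 = 7.92257
T(3,1) = 8.05288 + (8.05288 − 8.56742)/3 = 7.88137
T(2,2) = 7.92257 + (7.92257 − 8.39771)/15 = 7.89089
T(3,2) = (16·7.88137 − 7.92257) / 15 = 7.87862
T(3,3) = 7.87862 + (7.87862 − 7.89089)/63 = 7.87843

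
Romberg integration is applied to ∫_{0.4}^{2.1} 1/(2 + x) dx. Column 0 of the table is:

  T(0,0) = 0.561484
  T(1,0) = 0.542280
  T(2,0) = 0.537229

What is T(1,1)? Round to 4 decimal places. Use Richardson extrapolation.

0.5359

T(1,1) = (4·0.542280 − 0.561484) / 3 = 0.535879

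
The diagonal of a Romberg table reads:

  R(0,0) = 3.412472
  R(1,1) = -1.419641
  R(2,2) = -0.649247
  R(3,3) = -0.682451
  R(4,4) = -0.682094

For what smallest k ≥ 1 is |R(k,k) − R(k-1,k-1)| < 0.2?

|R(1,1) − R(0,0)| = 4.832113 ≥ 0.2
|R(2,2) − R(1,1)| = 0.770394 ≥ 0.2
|R(3,3) − R(2,2)| = 0.033204 < 0.2

k = 3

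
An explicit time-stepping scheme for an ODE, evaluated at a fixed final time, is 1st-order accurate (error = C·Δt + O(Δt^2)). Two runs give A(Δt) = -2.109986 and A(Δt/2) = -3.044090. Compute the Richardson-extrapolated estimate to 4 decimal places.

The leading error scales as Δt; refining by a factor of 2 reduces it by 2^1 = 2.
Extrapolated value = (2·A(Δt/2) − A(Δt)) / (2 − 1)
= (2·(-3.044090) − (-2.109986)) / 1
= -3.978194 / 1 = -3.978194

-3.9782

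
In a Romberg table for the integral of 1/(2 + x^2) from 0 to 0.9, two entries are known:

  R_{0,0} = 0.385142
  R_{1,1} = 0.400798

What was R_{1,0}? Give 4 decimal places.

0.3969

From R_{1,1} = (4·R_{1,0} − R_{0,0})/3, solve for R_{1,0}:
4·R_{1,0} = 3·0.400798 + 0.385142 = 1.587536
R_{1,0} = 0.396884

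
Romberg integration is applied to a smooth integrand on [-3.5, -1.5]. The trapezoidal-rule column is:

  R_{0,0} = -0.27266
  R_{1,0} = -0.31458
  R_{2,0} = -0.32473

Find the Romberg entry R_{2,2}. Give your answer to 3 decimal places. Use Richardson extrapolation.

Richardson extrapolation on the trapezoidal column (denominator 4−1=3):
R_{1,1} = (4·(-0.31458) − (-0.27266)) / 3 = -0.32855
R_{2,1} = (4·(-0.32473) − (-0.31458)) / 3 = -0.32811
R_{2,2} = -0.32811 + (-0.32811 − (-0.32855))/15 = -0.32808

-0.328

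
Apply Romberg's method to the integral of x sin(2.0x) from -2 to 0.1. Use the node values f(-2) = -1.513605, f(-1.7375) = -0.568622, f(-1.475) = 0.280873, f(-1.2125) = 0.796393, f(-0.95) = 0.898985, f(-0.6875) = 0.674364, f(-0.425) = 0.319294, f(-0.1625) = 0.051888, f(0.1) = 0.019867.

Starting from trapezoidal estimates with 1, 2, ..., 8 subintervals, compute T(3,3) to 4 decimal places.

T(0,0) (trapezoid, 1 panel, h=2.1000): -1.568425
T(1,0) (trapezoid, 2 panels, h=1.0500): 0.159722
T(2,0) (trapezoid, 4 panels, h=0.5250): 0.394949
T(3,0) (trapezoid, 8 panels, h=0.2625): 0.447905
T(1,1) = 0.159722 + (0.159722 − (-1.568425))/3 = 0.735771
T(2,1) = 0.394949 + (0.394949 − 0.159722)/3 = 0.473358
T(3,1) = 0.447905 + (0.447905 − 0.394949)/3 = 0.465557
T(2,2) = 0.473358 + (0.473358 − 0.735771)/15 = 0.455864
T(3,2) = 0.465557 + (0.465557 − 0.473358)/15 = 0.465037
T(3,3) = 0.465037 + (0.465037 − 0.455864)/63 = 0.465183

0.4652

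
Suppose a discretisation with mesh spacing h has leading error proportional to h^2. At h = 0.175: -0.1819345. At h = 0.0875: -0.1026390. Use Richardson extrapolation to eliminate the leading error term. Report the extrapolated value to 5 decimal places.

Extrapolated value = (4·A(h/2) − A(h)) / (4 − 1)
= (4·(-0.1026390) − (-0.1819345)) / 3
= -0.2286215 / 3 = -0.0762072

-0.07621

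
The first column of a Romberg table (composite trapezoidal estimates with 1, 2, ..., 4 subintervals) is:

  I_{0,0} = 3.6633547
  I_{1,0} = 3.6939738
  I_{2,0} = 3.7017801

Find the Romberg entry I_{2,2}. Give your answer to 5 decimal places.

3.70440

Richardson extrapolation on the trapezoidal column (denominator 4−1=3):
I_{1,1} = 3.6939738 + (3.6939738 − 3.6633547)/3 = 3.7041802
I_{2,1} = 3.7017801 + (3.7017801 − 3.6939738)/3 = 3.7043822
I_{2,2} = (16·3.7043822 − 3.7041802) / 15 = 3.7043957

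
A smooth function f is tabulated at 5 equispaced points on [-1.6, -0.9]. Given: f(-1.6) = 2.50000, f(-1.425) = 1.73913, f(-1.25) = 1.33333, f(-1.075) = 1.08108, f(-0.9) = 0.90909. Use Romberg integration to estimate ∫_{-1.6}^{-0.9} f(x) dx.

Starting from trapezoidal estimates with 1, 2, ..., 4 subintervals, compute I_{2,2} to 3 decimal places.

1.012

I_{0,0} (trapezoid, 1 panel, h=0.7000): 1.19318
I_{1,0} (trapezoid, 2 panels, h=0.3500): 1.06326
I_{2,0} (trapezoid, 4 panels, h=0.1750): 1.02516
I_{1,1} = 1.06326 + (1.06326 − 1.19318)/3 = 1.01995
I_{2,1} = 1.02516 + (1.02516 − 1.06326)/3 = 1.01246
I_{2,2} = 1.01246 + (1.01246 − 1.01995)/15 = 1.01196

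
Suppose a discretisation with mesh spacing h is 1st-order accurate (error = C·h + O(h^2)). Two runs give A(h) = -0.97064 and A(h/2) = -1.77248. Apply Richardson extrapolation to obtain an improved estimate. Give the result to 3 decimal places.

The leading error scales as h; refining by a factor of 2 reduces it by 2^1 = 2.
Extrapolated value = (2·A(h/2) − A(h)) / (2 − 1)
= (2·(-1.77248) − (-0.97064)) / 1
= -2.57432 / 1 = -2.57432

-2.574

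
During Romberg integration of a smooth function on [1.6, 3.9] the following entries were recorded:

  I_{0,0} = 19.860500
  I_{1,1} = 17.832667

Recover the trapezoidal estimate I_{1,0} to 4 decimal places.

From I_{1,1} = (4·I_{1,0} − I_{0,0})/3, solve for I_{1,0}:
4·I_{1,0} = 3·17.832667 + 19.860500 = 73.358501
I_{1,0} = 18.339625

18.3396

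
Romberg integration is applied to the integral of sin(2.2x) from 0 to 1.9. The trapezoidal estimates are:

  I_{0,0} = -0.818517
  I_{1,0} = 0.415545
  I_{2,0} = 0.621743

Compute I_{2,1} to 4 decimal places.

0.6905

I_{2,1} = 0.621743 + (0.621743 − 0.415545)/3 = 0.690476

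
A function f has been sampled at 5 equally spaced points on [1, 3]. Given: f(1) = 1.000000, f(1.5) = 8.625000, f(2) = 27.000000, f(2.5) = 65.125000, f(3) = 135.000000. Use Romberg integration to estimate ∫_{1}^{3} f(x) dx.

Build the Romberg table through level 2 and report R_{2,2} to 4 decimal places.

80.8000

R_{0,0} (trapezoid, 1 panel, h=2.0000): 136.000000
R_{1,0} (trapezoid, 2 panels, h=1.0000): 95.000000
R_{2,0} (trapezoid, 4 panels, h=0.5000): 84.375000
R_{1,1} = 95.000000 + (95.000000 − 136.000000)/3 = 81.333333
R_{2,1} = 84.375000 + (84.375000 − 95.000000)/3 = 80.833333
R_{2,2} = 80.833333 + (80.833333 − 81.333333)/15 = 80.800000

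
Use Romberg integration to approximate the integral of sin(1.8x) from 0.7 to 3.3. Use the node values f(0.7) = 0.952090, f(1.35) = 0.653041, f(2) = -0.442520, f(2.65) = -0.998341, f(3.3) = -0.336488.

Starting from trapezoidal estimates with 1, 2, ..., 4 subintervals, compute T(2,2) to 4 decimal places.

T(0,0) (trapezoid, 1 panel, h=2.6000): 0.800283
T(1,0) (trapezoid, 2 panels, h=1.3000): -0.175135
T(2,0) (trapezoid, 4 panels, h=0.6500): -0.312012
T(1,1) = -0.175135 + (-0.175135 − 0.800283)/3 = -0.500274
T(2,1) = -0.312012 + (-0.312012 − (-0.175135))/3 = -0.357638
T(2,2) = -0.357638 + (-0.357638 − (-0.500274))/15 = -0.348129

-0.3481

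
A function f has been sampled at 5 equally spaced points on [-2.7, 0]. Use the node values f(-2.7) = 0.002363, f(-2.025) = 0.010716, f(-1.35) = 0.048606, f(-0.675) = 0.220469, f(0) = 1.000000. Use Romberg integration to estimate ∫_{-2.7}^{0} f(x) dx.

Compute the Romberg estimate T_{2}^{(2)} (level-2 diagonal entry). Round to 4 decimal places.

0.4499

T_{0}^{(0)} (trapezoid, 1 panel, h=2.7000): 1.353190
T_{1}^{(0)} (trapezoid, 2 panels, h=1.3500): 0.742213
T_{2}^{(0)} (trapezoid, 4 panels, h=0.6750): 0.527156
T_{1}^{(1)} = 0.742213 + (0.742213 − 1.353190)/3 = 0.538554
T_{2}^{(1)} = 0.527156 + (0.527156 − 0.742213)/3 = 0.455470
T_{2}^{(2)} = 0.455470 + (0.455470 − 0.538554)/15 = 0.449931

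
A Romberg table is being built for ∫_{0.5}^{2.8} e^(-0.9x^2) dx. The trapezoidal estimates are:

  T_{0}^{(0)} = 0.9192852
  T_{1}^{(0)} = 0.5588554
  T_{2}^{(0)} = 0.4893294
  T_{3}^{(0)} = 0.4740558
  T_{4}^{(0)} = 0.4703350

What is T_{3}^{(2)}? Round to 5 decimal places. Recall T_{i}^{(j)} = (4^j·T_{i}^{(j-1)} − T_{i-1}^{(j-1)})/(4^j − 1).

Richardson extrapolation on the trapezoidal column (denominator 4−1=3):
T_{2}^{(1)} = (4·0.4893294 − 0.5588554) / 3 = 0.4661541
T_{3}^{(1)} = 0.4740558 + (0.4740558 − 0.4893294)/3 = 0.4689646
T_{3}^{(2)} = 0.4689646 + (0.4689646 − 0.4661541)/15 = 0.4691520

0.46915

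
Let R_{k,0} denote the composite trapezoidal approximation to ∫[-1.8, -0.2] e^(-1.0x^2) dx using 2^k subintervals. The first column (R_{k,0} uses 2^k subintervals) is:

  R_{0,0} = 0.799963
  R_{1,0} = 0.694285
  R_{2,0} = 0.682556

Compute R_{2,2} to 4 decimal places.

0.6800

R_{1,1} = (4·0.694285 − 0.799963) / 3 = 0.659059
R_{2,1} = 0.682556 + (0.682556 − 0.694285)/3 = 0.678646
R_{2,2} = 0.678646 + (0.678646 − 0.659059)/15 = 0.679952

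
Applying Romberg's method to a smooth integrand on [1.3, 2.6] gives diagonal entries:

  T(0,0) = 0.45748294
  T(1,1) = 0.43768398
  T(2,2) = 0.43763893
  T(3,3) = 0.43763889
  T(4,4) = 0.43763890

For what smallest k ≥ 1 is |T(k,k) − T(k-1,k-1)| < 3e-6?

k = 3

|T(1,1) − T(0,0)| = 0.01979896 ≥ 3e-6
|T(2,2) − T(1,1)| = 0.00004505 ≥ 3e-6
|T(3,3) − T(2,2)| = 0.00000004 < 3e-6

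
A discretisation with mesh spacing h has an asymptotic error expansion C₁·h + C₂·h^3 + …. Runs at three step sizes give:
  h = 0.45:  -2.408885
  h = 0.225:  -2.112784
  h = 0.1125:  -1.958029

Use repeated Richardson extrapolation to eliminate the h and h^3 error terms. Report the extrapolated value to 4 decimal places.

First eliminate the h term (factor 2^1 = 2):
  B₁ = (2·(-2.112784) − (-2.408885))/1 = -1.816683
  B₂ = (2·(-1.958029) − (-2.112784))/1 = -1.803274
Then eliminate the h^3 term (factor 2^3 = 8):
  (8·(-1.803274) − (-1.816683))/7 = -1.801358

-1.8014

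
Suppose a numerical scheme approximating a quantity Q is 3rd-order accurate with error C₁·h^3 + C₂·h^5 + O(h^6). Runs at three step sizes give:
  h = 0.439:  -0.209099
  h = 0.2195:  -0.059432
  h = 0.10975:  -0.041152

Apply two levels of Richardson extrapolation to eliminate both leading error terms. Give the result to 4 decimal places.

First eliminate the h^3 term (factor 2^3 = 8):
  B₁ = (8·(-0.059432) − (-0.209099))/7 = -0.038051
  B₂ = (8·(-0.041152) − (-0.059432))/7 = -0.038541
Then eliminate the h^5 term (factor 2^5 = 32):
  (32·(-0.038541) − (-0.038051))/31 = -0.038557

-0.0386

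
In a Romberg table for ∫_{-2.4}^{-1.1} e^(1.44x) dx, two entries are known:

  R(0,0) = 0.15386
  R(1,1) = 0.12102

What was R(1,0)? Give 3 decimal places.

0.129

From R(1,1) = (4·R(1,0) − R(0,0))/3, solve for R(1,0):
4·R(1,0) = 3·0.12102 + 0.15386 = 0.51692
R(1,0) = 0.12923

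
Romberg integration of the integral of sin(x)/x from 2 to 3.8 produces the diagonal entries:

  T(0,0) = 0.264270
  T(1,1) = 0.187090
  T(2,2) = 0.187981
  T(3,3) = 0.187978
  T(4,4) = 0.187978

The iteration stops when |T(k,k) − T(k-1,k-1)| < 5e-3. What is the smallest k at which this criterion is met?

|T(1,1) − T(0,0)| = 0.077180 ≥ 5e-3
|T(2,2) − T(1,1)| = 0.000891 < 5e-3

k = 2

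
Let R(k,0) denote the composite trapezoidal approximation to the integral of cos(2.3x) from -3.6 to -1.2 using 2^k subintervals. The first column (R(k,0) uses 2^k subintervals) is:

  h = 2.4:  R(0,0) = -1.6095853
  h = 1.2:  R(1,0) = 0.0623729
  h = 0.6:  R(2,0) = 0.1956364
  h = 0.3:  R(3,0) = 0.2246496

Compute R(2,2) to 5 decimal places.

R(1,1) = 0.0623729 + (0.0623729 − (-1.6095853))/3 = 0.6196923
R(2,1) = (4·0.1956364 − 0.0623729) / 3 = 0.2400576
R(2,2) = 0.2400576 + (0.2400576 − 0.6196923)/15 = 0.2147486
(Column j=1 coincides with Simpson's rule on the same nodes.)

0.21475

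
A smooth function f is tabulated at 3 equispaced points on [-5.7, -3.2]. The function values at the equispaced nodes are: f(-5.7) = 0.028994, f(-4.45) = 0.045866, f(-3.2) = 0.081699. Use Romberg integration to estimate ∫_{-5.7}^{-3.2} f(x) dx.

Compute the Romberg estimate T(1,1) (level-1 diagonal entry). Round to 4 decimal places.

0.1226

T(0,0) (trapezoid, 1 panel, h=2.5000): 0.138366
T(1,0) (trapezoid, 2 panels, h=1.2500): 0.126516
T(1,1) = 0.126516 + (0.126516 − 0.138366)/3 = 0.122566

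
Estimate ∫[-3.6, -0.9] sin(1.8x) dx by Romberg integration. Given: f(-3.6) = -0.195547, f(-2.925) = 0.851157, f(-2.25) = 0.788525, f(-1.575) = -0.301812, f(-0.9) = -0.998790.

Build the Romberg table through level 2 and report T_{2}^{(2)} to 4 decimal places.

T_{0}^{(0)} (trapezoid, 1 panel, h=2.7000): -1.612355
T_{1}^{(0)} (trapezoid, 2 panels, h=1.3500): 0.258331
T_{2}^{(0)} (trapezoid, 4 panels, h=0.6750): 0.499974
T_{1}^{(1)} = 0.258331 + (0.258331 − (-1.612355))/3 = 0.881893
T_{2}^{(1)} = 0.499974 + (0.499974 − 0.258331)/3 = 0.580522
T_{2}^{(2)} = 0.580522 + (0.580522 − 0.881893)/15 = 0.560431

0.5604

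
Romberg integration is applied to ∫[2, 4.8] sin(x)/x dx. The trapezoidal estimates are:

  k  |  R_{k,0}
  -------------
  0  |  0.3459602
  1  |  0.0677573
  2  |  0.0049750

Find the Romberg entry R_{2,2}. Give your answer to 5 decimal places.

Richardson extrapolation on the trapezoidal column (denominator 4−1=3):
R_{1,1} = 0.0677573 + (0.0677573 − 0.3459602)/3 = -0.0249770
R_{2,1} = (4·0.0049750 − 0.0677573) / 3 = -0.0159524
R_{2,2} = -0.0159524 + (-0.0159524 − (-0.0249770))/15 = -0.0153508

-0.01535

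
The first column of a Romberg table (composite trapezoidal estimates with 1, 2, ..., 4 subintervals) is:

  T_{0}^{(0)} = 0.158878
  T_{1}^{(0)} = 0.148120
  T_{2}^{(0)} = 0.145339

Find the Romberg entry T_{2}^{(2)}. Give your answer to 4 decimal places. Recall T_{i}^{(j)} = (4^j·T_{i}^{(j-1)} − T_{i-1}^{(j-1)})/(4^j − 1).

0.1444

T_{1}^{(1)} = (4·0.148120 − 0.158878) / 3 = 0.144534
T_{2}^{(1)} = 0.145339 + (0.145339 − 0.148120)/3 = 0.144412
T_{2}^{(2)} = (16·0.144412 − 0.144534) / 15 = 0.144404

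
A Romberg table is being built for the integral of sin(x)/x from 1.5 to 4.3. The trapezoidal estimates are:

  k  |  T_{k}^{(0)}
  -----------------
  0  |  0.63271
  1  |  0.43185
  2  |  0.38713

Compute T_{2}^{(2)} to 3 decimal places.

Richardson extrapolation on the trapezoidal column (denominator 4−1=3):
T_{1}^{(1)} = (4·0.43185 − 0.63271) / 3 = 0.36490
T_{2}^{(1)} = 0.38713 + (0.38713 − 0.43185)/3 = 0.37222
T_{2}^{(2)} = (16·0.37222 − 0.36490) / 15 = 0.37271
(Column j=1 coincides with Simpson's rule on the same nodes.)

0.373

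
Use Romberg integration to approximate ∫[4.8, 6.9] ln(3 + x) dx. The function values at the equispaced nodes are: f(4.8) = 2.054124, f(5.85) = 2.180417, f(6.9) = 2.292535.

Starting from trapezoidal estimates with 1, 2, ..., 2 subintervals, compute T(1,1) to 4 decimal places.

4.5739

T(0,0) (trapezoid, 1 panel, h=2.1000): 4.563992
T(1,0) (trapezoid, 2 panels, h=1.0500): 4.571434
T(1,1) = 4.571434 + (4.571434 − 4.563992)/3 = 4.573915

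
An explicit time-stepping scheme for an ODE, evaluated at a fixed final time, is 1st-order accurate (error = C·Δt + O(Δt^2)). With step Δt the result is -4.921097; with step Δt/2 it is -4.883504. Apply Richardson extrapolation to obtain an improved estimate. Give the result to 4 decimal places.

-4.8459

Extrapolated value = (2·A(Δt/2) − A(Δt)) / (2 − 1)
= (2·(-4.883504) − (-4.921097)) / 1
= -4.845911 / 1 = -4.845911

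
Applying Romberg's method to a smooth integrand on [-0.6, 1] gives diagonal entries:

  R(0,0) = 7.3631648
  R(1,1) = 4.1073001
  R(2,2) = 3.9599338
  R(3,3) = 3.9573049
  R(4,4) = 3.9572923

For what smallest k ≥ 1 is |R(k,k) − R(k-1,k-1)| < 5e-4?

|R(1,1) − R(0,0)| = 3.2558647 ≥ 5e-4
|R(2,2) − R(1,1)| = 0.1473663 ≥ 5e-4
|R(3,3) − R(2,2)| = 0.0026289 ≥ 5e-4
|R(4,4) − R(3,3)| = 0.0000126 < 5e-4

k = 4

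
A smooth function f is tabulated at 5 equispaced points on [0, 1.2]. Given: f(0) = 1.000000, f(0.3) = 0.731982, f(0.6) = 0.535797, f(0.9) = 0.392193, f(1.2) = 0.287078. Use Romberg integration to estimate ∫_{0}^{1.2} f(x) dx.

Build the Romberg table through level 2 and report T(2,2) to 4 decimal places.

T(0,0) (trapezoid, 1 panel, h=1.2000): 0.772247
T(1,0) (trapezoid, 2 panels, h=0.6000): 0.707602
T(2,0) (trapezoid, 4 panels, h=0.3000): 0.691053
T(1,1) = 0.707602 + (0.707602 − 0.772247)/3 = 0.686054
T(2,1) = 0.691053 + (0.691053 − 0.707602)/3 = 0.685537
T(2,2) = 0.685537 + (0.685537 − 0.686054)/15 = 0.685503

0.6855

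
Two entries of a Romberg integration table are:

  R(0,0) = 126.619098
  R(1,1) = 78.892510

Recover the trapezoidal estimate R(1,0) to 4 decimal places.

90.8242

From R(1,1) = (4·R(1,0) − R(0,0))/3, solve for R(1,0):
4·R(1,0) = 3·78.892510 + 126.619098 = 363.296628
R(1,0) = 90.824157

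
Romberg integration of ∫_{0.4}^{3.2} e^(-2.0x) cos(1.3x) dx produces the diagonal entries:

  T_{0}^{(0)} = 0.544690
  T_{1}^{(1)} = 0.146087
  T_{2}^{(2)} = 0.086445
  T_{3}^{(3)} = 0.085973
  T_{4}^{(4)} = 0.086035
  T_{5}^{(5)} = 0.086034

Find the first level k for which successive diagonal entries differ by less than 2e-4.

|T_{1}^{(1)} − T_{0}^{(0)}| = 0.398603 ≥ 2e-4
|T_{2}^{(2)} − T_{1}^{(1)}| = 0.059642 ≥ 2e-4
|T_{3}^{(3)} − T_{2}^{(2)}| = 0.000472 ≥ 2e-4
|T_{4}^{(4)} − T_{3}^{(3)}| = 0.000062 < 2e-4

k = 4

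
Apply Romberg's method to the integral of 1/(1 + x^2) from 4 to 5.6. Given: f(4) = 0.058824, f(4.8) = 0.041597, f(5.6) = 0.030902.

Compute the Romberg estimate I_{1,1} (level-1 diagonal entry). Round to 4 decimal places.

I_{0,0} (trapezoid, 1 panel, h=1.6000): 0.071781
I_{1,0} (trapezoid, 2 panels, h=0.8000): 0.069168
I_{1,1} = 0.069168 + (0.069168 − 0.071781)/3 = 0.068297

0.0683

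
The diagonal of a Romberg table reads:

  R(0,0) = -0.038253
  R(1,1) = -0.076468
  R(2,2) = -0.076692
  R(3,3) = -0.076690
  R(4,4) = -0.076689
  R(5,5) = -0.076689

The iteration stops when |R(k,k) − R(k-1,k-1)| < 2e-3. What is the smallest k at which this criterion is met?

|R(1,1) − R(0,0)| = 0.038215 ≥ 2e-3
|R(2,2) − R(1,1)| = 0.000224 < 2e-3

k = 2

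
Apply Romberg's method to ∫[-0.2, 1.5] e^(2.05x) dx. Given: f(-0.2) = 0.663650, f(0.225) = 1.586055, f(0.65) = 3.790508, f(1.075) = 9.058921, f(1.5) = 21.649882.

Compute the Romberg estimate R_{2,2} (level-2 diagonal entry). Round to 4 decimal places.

R_{0,0} (trapezoid, 1 panel, h=1.7000): 18.966502
R_{1,0} (trapezoid, 2 panels, h=0.8500): 12.705183
R_{2,0} (trapezoid, 4 panels, h=0.4250): 10.876706
R_{1,1} = 12.705183 + (12.705183 − 18.966502)/3 = 10.618077
R_{2,1} = 10.876706 + (10.876706 − 12.705183)/3 = 10.267214
R_{2,2} = 10.267214 + (10.267214 − 10.618077)/15 = 10.243823

10.2438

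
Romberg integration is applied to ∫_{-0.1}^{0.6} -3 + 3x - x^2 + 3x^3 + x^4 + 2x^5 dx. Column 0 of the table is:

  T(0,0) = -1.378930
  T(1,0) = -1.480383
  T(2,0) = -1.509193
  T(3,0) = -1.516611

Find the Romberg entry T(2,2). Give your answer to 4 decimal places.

T(1,1) = (4·(-1.480383) − (-1.378930)) / 3 = -1.514201
T(2,1) = -1.509193 + (-1.509193 − (-1.480383))/3 = -1.518796
T(2,2) = -1.518796 + (-1.518796 − (-1.514201))/15 = -1.519102

-1.5191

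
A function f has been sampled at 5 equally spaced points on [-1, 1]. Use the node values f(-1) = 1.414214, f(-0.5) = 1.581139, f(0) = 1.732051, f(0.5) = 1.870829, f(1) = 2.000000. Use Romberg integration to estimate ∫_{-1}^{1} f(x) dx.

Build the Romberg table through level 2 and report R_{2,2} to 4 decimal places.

3.4477

R_{0,0} (trapezoid, 1 panel, h=2.0000): 3.414214
R_{1,0} (trapezoid, 2 panels, h=1.0000): 3.439158
R_{2,0} (trapezoid, 4 panels, h=0.5000): 3.445563
R_{1,1} = 3.439158 + (3.439158 − 3.414214)/3 = 3.447473
R_{2,1} = 3.445563 + (3.445563 − 3.439158)/3 = 3.447698
R_{2,2} = 3.447698 + (3.447698 − 3.447473)/15 = 3.447713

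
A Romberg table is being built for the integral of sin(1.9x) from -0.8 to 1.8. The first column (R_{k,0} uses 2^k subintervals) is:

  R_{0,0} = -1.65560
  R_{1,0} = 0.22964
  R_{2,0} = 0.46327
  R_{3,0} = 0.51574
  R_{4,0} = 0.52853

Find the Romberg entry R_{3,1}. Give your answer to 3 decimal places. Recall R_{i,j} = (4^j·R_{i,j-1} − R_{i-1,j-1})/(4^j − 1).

Richardson extrapolation on the trapezoidal column (denominator 4−1=3):
R_{3,1} = (4·0.51574 − 0.46327) / 3 = 0.53323

0.533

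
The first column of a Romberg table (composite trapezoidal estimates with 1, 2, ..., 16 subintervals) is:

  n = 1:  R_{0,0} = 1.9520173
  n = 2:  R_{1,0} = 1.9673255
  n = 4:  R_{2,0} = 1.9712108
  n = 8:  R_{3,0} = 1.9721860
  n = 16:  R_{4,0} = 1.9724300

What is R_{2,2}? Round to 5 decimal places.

Richardson extrapolation on the trapezoidal column (denominator 4−1=3):
R_{1,1} = 1.9673255 + (1.9673255 − 1.9520173)/3 = 1.9724282
R_{2,1} = (4·1.9712108 − 1.9673255) / 3 = 1.9725059
R_{2,2} = 1.9725059 + (1.9725059 − 1.9724282)/15 = 1.9725111

1.97251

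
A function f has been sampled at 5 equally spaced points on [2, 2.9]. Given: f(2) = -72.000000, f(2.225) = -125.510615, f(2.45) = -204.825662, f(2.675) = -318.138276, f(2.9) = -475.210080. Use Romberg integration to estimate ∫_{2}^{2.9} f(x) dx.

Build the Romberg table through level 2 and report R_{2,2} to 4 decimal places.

R_{0,0} (trapezoid, 1 panel, h=0.9000): -246.244536
R_{1,0} (trapezoid, 2 panels, h=0.4500): -215.293816
R_{2,0} (trapezoid, 4 panels, h=0.2250): -207.467908
R_{1,1} = -215.293816 + (-215.293816 − (-246.244536))/3 = -204.976909
R_{2,1} = -207.467908 + (-207.467908 − (-215.293816))/3 = -204.859272
R_{2,2} = -204.859272 + (-204.859272 − (-204.976909))/15 = -204.851430

-204.8514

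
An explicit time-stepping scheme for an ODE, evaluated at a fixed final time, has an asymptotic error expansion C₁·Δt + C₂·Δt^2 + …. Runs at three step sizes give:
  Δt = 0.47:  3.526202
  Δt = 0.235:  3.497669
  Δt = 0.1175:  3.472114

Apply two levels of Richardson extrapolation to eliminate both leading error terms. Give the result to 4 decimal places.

3.4390

First eliminate the Δt term (factor 2^1 = 2):
  B₁ = (2·3.497669 − 3.526202)/1 = 3.469136
  B₂ = (2·3.472114 − 3.497669)/1 = 3.446559
Then eliminate the Δt^2 term (factor 2^2 = 4):
  (4·3.446559 − 3.469136)/3 = 3.439033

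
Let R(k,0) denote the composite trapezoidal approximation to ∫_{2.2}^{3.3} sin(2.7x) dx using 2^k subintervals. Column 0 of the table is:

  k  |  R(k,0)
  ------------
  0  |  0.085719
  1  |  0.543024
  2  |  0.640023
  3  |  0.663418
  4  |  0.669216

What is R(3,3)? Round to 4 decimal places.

Richardson extrapolation on the trapezoidal column (denominator 4−1=3):
R(1,1) = 0.543024 + (0.543024 − 0.085719)/3 = 0.695459
R(2,1) = 0.640023 + (0.640023 − 0.543024)/3 = 0.672356
R(3,1) = 0.663418 + (0.663418 − 0.640023)/3 = 0.671216
R(2,2) = (16·0.672356 − 0.695459) / 15 = 0.670816
R(3,2) = 0.671216 + (0.671216 − 0.672356)/15 = 0.671140
R(3,3) = 0.671140 + (0.671140 − 0.670816)/63 = 0.671145

0.6711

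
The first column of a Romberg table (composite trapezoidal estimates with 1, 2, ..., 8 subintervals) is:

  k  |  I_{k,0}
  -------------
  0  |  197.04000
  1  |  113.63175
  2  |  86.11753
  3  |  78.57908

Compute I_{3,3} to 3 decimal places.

76.002

I_{1,1} = 113.63175 + (113.63175 − 197.04000)/3 = 85.82900
I_{2,1} = (4·86.11753 − 113.63175) / 3 = 76.94612
I_{3,1} = (4·78.57908 − 86.11753) / 3 = 76.06626
I_{2,2} = 76.94612 + (76.94612 − 85.82900)/15 = 76.35393
I_{3,2} = 76.06626 + (76.06626 − 76.94612)/15 = 76.00760
I_{3,3} = (64·76.00760 − 76.35393) / 63 = 76.00210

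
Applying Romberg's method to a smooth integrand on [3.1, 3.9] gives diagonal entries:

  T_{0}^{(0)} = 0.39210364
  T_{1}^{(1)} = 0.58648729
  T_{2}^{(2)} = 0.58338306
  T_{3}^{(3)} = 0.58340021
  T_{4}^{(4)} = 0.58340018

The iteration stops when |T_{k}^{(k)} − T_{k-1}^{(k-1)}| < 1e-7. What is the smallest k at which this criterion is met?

k = 4

|T_{1}^{(1)} − T_{0}^{(0)}| = 0.19438365 ≥ 1e-7
|T_{2}^{(2)} − T_{1}^{(1)}| = 0.00310423 ≥ 1e-7
|T_{3}^{(3)} − T_{2}^{(2)}| = 0.00001715 ≥ 1e-7
|T_{4}^{(4)} − T_{3}^{(3)}| = 0.00000003 < 1e-7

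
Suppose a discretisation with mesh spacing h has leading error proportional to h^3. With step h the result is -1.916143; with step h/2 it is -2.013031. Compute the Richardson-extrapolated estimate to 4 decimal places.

-2.0269

The leading error scales as h^3; refining by a factor of 2 reduces it by 2^3 = 8.
Extrapolated value = (8·A(h/2) − A(h)) / (8 − 1)
= (8·(-2.013031) − (-1.916143)) / 7
= -14.188105 / 7 = -2.026872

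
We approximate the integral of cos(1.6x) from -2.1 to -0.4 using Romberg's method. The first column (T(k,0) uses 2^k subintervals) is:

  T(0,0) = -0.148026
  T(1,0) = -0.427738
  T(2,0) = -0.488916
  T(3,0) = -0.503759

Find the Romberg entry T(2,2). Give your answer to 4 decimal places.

-0.5085

T(1,1) = -0.427738 + (-0.427738 − (-0.148026))/3 = -0.520975
T(2,1) = -0.488916 + (-0.488916 − (-0.427738))/3 = -0.509309
T(2,2) = (16·(-0.509309) − (-0.520975)) / 15 = -0.508531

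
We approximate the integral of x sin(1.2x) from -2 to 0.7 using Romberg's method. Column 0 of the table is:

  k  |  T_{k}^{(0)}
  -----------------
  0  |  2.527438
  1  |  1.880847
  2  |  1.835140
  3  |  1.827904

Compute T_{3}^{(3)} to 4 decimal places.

T_{1}^{(1)} = 1.880847 + (1.880847 − 2.527438)/3 = 1.665317
T_{2}^{(1)} = (4·1.835140 − 1.880847) / 3 = 1.819904
T_{3}^{(1)} = 1.827904 + (1.827904 − 1.835140)/3 = 1.825492
T_{2}^{(2)} = 1.819904 + (1.819904 − 1.665317)/15 = 1.830210
T_{3}^{(2)} = 1.825492 + (1.825492 − 1.819904)/15 = 1.825865
T_{3}^{(3)} = (64·1.825865 − 1.830210) / 63 = 1.825796

1.8258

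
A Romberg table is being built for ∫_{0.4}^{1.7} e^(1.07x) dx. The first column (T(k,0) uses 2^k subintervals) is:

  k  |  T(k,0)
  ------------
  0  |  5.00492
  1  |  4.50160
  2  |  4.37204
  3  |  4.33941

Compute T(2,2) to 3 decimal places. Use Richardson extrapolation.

Richardson extrapolation on the trapezoidal column (denominator 4−1=3):
T(1,1) = 4.50160 + (4.50160 − 5.00492)/3 = 4.33383
T(2,1) = 4.37204 + (4.37204 − 4.50160)/3 = 4.32885
T(2,2) = (16·4.32885 − 4.33383) / 15 = 4.32852

4.329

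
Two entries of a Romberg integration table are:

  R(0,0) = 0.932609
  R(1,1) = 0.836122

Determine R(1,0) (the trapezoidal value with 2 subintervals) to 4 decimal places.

0.8602

From R(1,1) = (4·R(1,0) − R(0,0))/3, solve for R(1,0):
4·R(1,0) = 3·0.836122 + 0.932609 = 3.440975
R(1,0) = 0.860244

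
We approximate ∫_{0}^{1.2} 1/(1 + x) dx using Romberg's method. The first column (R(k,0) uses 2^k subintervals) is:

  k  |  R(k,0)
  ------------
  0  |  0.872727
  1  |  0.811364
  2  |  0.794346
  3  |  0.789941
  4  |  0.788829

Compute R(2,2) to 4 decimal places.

R(1,1) = 0.811364 + (0.811364 − 0.872727)/3 = 0.790910
R(2,1) = (4·0.794346 − 0.811364) / 3 = 0.788673
R(2,2) = (16·0.788673 − 0.790910) / 15 = 0.788524

0.7885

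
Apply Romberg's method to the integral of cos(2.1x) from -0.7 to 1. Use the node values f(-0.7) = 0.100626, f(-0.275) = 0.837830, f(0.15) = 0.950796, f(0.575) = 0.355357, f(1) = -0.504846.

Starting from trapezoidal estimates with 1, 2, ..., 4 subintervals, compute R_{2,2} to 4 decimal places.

R_{0,0} (trapezoid, 1 panel, h=1.7000): -0.343587
R_{1,0} (trapezoid, 2 panels, h=0.8500): 0.636383
R_{2,0} (trapezoid, 4 panels, h=0.4250): 0.825296
R_{1,1} = 0.636383 + (0.636383 − (-0.343587))/3 = 0.963040
R_{2,1} = 0.825296 + (0.825296 − 0.636383)/3 = 0.888267
R_{2,2} = 0.888267 + (0.888267 − 0.963040)/15 = 0.883282

0.8833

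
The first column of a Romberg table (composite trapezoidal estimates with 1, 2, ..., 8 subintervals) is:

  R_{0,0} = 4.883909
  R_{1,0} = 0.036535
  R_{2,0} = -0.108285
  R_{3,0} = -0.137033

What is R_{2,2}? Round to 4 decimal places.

R_{1,1} = (4·0.036535 − 4.883909) / 3 = -1.579256
R_{2,1} = -0.108285 + (-0.108285 − 0.036535)/3 = -0.156558
R_{2,2} = -0.156558 + (-0.156558 − (-1.579256))/15 = -0.061711

-0.0617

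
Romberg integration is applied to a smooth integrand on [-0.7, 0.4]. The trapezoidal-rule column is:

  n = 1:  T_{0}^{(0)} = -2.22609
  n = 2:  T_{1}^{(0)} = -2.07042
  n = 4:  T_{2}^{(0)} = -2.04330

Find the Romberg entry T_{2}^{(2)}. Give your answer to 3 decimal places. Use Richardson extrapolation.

Richardson extrapolation on the trapezoidal column (denominator 4−1=3):
T_{1}^{(1)} = (4·(-2.07042) − (-2.22609)) / 3 = -2.01853
T_{2}^{(1)} = -2.04330 + (-2.04330 − (-2.07042))/3 = -2.03426
T_{2}^{(2)} = (16·(-2.03426) − (-2.01853)) / 15 = -2.03531

-2.035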